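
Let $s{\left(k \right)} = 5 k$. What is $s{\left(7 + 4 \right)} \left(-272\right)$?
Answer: $-14960$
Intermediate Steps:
$s{\left(7 + 4 \right)} \left(-272\right) = 5 \left(7 + 4\right) \left(-272\right) = 5 \cdot 11 \left(-272\right) = 55 \left(-272\right) = -14960$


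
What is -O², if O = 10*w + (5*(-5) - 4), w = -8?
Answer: -11881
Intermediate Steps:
O = -109 (O = 10*(-8) + (5*(-5) - 4) = -80 + (-25 - 4) = -80 - 29 = -109)
-O² = -1*(-109)² = -1*11881 = -11881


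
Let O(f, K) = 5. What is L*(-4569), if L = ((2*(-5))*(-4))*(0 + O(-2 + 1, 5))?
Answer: -913800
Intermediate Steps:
L = 200 (L = ((2*(-5))*(-4))*(0 + 5) = -10*(-4)*5 = 40*5 = 200)
L*(-4569) = 200*(-4569) = -913800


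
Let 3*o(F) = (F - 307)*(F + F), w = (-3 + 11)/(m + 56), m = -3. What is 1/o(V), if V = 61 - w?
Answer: -2809/28048900 ≈ -0.00010015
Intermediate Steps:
w = 8/53 (w = (-3 + 11)/(-3 + 56) = 8/53 ≈ 0.15094)
V = 3225/53 (V = 61 - 1*8/53 = 61 - 8/53 = 3225/53 ≈ 60.849)
o(F) = 2*F*(-307 + F)/3 (o(F) = ((F - 307)*(F + F))/3 = ((-307 + F)*(2*F))/3 = (2*F*(-307 + F))/3 = 2*F*(-307 + F)/3)
1/o(V) = 1/((2/3)*(3225/53)*(-307 + 3225/53)) = 1/((2/3)*(3225/53)*(-13046/53)) = 1/(-28048900/2809) = -2809/28048900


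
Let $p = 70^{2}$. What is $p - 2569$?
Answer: $2331$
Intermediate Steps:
$p = 4900$
$p - 2569 = 4900 - 2569 = 2331$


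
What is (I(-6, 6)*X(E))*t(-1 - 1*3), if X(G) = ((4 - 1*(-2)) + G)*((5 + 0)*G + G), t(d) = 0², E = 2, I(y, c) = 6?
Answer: 0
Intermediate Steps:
t(d) = 0
X(G) = 6*G*(6 + G) (X(G) = ((4 + 2) + G)*(5*G + G) = (6 + G)*(6*G) = 6*G*(6 + G))
(I(-6, 6)*X(E))*t(-1 - 1*3) = (6*(6*2*(6 + 2)))*0 = (6*(6*2*8))*0 = (6*96)*0 = 576*0 = 0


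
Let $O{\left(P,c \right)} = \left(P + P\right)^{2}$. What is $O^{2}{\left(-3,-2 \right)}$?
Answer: $1296$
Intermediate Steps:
$O{\left(P,c \right)} = 4 P^{2}$ ($O{\left(P,c \right)} = \left(2 P\right)^{2} = 4 P^{2}$)
$O^{2}{\left(-3,-2 \right)} = \left(4 \left(-3\right)^{2}\right)^{2} = \left(4 \cdot 9\right)^{2} = 36^{2} = 1296$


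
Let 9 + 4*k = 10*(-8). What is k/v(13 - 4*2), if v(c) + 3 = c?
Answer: -89/8 ≈ -11.125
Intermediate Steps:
v(c) = -3 + c
k = -89/4 (k = -9/4 + (10*(-8))/4 = -9/4 + (¼)*(-80) = -9/4 - 20 = -89/4 ≈ -22.250)
k/v(13 - 4*2) = -89/(4*(-3 + (13 - 4*2))) = -89/(4*(-3 + (13 - 1*8))) = -89/(4*(-3 + (13 - 8))) = -89/(4*(-3 + 5)) = -89/4/2 = -89/4*½ = -89/8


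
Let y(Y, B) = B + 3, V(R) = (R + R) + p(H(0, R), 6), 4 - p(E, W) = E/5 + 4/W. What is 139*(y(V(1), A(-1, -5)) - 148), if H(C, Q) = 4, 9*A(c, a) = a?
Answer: -182090/9 ≈ -20232.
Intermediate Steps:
A(c, a) = a/9
p(E, W) = 4 - 4/W - E/5 (p(E, W) = 4 - (E/5 + 4/W) = 4 - (4/W + E/5) = 4 + (-4/W - E/5) = 4 - 4/W - E/5)
V(R) = 38/15 + 2*R (V(R) = (R + R) + (4 - 4/6 - ⅕*4) = 2*R + (4 - 4*⅙ - ⅘) = 2*R + (4 - ⅔ - ⅘) = 2*R + 38/15 = 38/15 + 2*R)
y(Y, B) = 3 + B
139*(y(V(1), A(-1, -5)) - 148) = 139*((3 + (⅑)*(-5)) - 148) = 139*((3 - 5/9) - 148) = 139*(22/9 - 148) = 139*(-1310/9) = -182090/9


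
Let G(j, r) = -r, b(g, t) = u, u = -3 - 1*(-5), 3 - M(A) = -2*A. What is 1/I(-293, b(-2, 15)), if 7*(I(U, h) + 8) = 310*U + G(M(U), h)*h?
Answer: -7/90890 ≈ -7.7016e-5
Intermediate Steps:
M(A) = 3 + 2*A (M(A) = 3 - (-2)*A = 3 + 2*A)
u = 2 (u = -3 + 5 = 2)
b(g, t) = 2
I(U, h) = -8 - h²/7 + 310*U/7 (I(U, h) = -8 + (310*U + (-h)*h)/7 = -8 + (310*U - h²)/7 = -8 + (-h² + 310*U)/7 = -8 + (-h²/7 + 310*U/7) = -8 - h²/7 + 310*U/7)
1/I(-293, b(-2, 15)) = 1/(-8 - ⅐*2² + (310/7)*(-293)) = 1/(-8 - ⅐*4 - 90830/7) = 1/(-8 - 4/7 - 90830/7) = 1/(-90890/7) = -7/90890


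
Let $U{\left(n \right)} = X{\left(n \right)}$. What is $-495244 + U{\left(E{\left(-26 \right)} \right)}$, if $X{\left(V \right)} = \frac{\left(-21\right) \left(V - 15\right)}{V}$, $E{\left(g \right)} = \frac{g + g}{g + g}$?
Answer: $-494950$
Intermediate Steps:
$E{\left(g \right)} = 1$ ($E{\left(g \right)} = \frac{2 g}{2 g} = 2 g \frac{1}{2 g} = 1$)
$X{\left(V \right)} = \frac{315 - 21 V}{V}$ ($X{\left(V \right)} = \frac{\left(-21\right) \left(-15 + V\right)}{V} = \frac{315 - 21 V}{V}$)
$U{\left(n \right)} = -21 + \frac{315}{n}$
$-495244 + U{\left(E{\left(-26 \right)} \right)} = -495244 - \left(21 - \frac{315}{1}\right) = -495244 + \left(-21 + 315 \cdot 1\right) = -495244 + \left(-21 + 315\right) = -495244 + 294 = -494950$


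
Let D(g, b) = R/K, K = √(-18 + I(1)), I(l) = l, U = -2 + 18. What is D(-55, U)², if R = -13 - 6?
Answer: -361/17 ≈ -21.235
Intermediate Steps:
U = 16
R = -19
K = I*√17 (K = √(-18 + 1) = √(-17) = I*√17 ≈ 4.1231*I)
D(g, b) = 19*I*√17/17 (D(g, b) = -19*(-I*√17/17) = -(-19)*I*√17/17 = 19*I*√17/17)
D(-55, U)² = (19*I*√17/17)² = -361/17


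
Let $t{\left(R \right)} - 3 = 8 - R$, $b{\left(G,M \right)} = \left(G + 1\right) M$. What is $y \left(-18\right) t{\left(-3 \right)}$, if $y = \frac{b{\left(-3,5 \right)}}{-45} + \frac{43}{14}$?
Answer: $-830$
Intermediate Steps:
$b{\left(G,M \right)} = M \left(1 + G\right)$ ($b{\left(G,M \right)} = \left(1 + G\right) M = M \left(1 + G\right)$)
$t{\left(R \right)} = 11 - R$ ($t{\left(R \right)} = 3 - \left(-8 + R\right) = 11 - R$)
$y = \frac{415}{126}$ ($y = \frac{5 \left(1 - 3\right)}{-45} + \frac{43}{14} = 5 \left(-2\right) \left(- \frac{1}{45}\right) + 43 \cdot \frac{1}{14} = \left(-10\right) \left(- \frac{1}{45}\right) + \frac{43}{14} = \frac{2}{9} + \frac{43}{14} = \frac{415}{126} \approx 3.2937$)
$y \left(-18\right) t{\left(-3 \right)} = \frac{415}{126} \left(-18\right) \left(11 - -3\right) = - \frac{415 \left(11 + 3\right)}{7} = \left(- \frac{415}{7}\right) 14 = -830$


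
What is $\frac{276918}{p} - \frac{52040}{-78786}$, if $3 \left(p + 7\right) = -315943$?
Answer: $- \frac{12252254521}{6223384926} \approx -1.9687$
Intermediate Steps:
$p = - \frac{315964}{3}$ ($p = -7 + \frac{1}{3} \left(-315943\right) = -7 - \frac{315943}{3} = - \frac{315964}{3} \approx -1.0532 \cdot 10^{5}$)
$\frac{276918}{p} - \frac{52040}{-78786} = \frac{276918}{- \frac{315964}{3}} - \frac{52040}{-78786} = 276918 \left(- \frac{3}{315964}\right) - - \frac{26020}{39393} = - \frac{415377}{157982} + \frac{26020}{39393} = - \frac{12252254521}{6223384926}$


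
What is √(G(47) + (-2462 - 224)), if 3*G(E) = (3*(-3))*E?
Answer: I*√2827 ≈ 53.17*I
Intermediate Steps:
G(E) = -3*E (G(E) = ((3*(-3))*E)/3 = (-9*E)/3 = -3*E)
√(G(47) + (-2462 - 224)) = √(-3*47 + (-2462 - 224)) = √(-141 - 2686) = √(-2827) = I*√2827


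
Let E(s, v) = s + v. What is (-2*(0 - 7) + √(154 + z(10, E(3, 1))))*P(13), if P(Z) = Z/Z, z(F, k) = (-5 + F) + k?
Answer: 14 + √163 ≈ 26.767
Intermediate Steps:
z(F, k) = -5 + F + k
P(Z) = 1
(-2*(0 - 7) + √(154 + z(10, E(3, 1))))*P(13) = (-2*(0 - 7) + √(154 + (-5 + 10 + (3 + 1))))*1 = (-2*(-7) + √(154 + (-5 + 10 + 4)))*1 = (14 + √(154 + 9))*1 = (14 + √163)*1 = 14 + √163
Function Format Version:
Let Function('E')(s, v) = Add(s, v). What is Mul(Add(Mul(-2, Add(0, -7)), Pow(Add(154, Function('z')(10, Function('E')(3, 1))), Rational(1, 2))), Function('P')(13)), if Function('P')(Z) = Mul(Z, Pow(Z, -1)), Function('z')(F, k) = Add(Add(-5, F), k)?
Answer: Add(14, Pow(163, Rational(1, 2))) ≈ 26.767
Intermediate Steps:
Function('z')(F, k) = Add(-5, F, k)
Function('P')(Z) = 1
Mul(Add(Mul(-2, Add(0, -7)), Pow(Add(154, Function('z')(10, Function('E')(3, 1))), Rational(1, 2))), Function('P')(13)) = Mul(Add(Mul(-2, Add(0, -7)), Pow(Add(154, Add(-5, 10, Add(3, 1))), Rational(1, 2))), 1) = Mul(Add(Mul(-2, -7), Pow(Add(154, Add(-5, 10, 4)), Rational(1, 2))), 1) = Mul(Add(14, Pow(Add(154, 9), Rational(1, 2))), 1) = Mul(Add(14, Pow(163, Rational(1, 2))), 1) = Add(14, Pow(163, Rational(1, 2)))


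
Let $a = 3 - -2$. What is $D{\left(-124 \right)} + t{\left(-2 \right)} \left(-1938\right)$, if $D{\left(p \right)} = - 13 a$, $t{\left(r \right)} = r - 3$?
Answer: $9625$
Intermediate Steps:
$a = 5$ ($a = 3 + 2 = 5$)
$t{\left(r \right)} = -3 + r$
$D{\left(p \right)} = -65$ ($D{\left(p \right)} = \left(-13\right) 5 = -65$)
$D{\left(-124 \right)} + t{\left(-2 \right)} \left(-1938\right) = -65 + \left(-3 - 2\right) \left(-1938\right) = -65 - -9690 = -65 + 9690 = 9625$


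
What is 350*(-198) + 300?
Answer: -69000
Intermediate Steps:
350*(-198) + 300 = -69300 + 300 = -69000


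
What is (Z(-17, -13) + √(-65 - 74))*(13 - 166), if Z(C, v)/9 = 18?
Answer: -24786 - 153*I*√139 ≈ -24786.0 - 1803.8*I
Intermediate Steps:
Z(C, v) = 162 (Z(C, v) = 9*18 = 162)
(Z(-17, -13) + √(-65 - 74))*(13 - 166) = (162 + √(-65 - 74))*(13 - 166) = (162 + √(-139))*(-153) = (162 + I*√139)*(-153) = -24786 - 153*I*√139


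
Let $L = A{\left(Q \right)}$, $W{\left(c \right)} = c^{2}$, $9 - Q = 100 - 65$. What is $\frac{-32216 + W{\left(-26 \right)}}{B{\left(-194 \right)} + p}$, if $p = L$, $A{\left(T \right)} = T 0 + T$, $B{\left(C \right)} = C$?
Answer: $\frac{1577}{11} \approx 143.36$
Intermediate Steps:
$Q = -26$ ($Q = 9 - \left(100 - 65\right) = 9 - 35 = -26$)
$A{\left(T \right)} = T$ ($A{\left(T \right)} = 0 + T = T$)
$L = -26$
$p = -26$
$\frac{-32216 + W{\left(-26 \right)}}{B{\left(-194 \right)} + p} = \frac{-32216 + \left(-26\right)^{2}}{-194 - 26} = \frac{-32216 + 676}{-220} = \left(-31540\right) \left(- \frac{1}{220}\right) = \frac{1577}{11}$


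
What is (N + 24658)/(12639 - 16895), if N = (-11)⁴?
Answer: -39299/4256 ≈ -9.2338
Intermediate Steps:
N = 14641
(N + 24658)/(12639 - 16895) = (14641 + 24658)/(12639 - 16895) = 39299/(-4256) = 39299*(-1/4256) = -39299/4256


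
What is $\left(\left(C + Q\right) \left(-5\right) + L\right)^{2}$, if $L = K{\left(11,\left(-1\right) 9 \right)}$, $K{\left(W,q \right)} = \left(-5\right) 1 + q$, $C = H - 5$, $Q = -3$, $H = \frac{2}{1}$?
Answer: $256$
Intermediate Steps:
$H = 2$ ($H = 2 \cdot 1 = 2$)
$C = -3$ ($C = 2 - 5 = -3$)
$K{\left(W,q \right)} = -5 + q$
$L = -14$ ($L = -5 - 9 = -14$)
$\left(\left(C + Q\right) \left(-5\right) + L\right)^{2} = \left(\left(-3 - 3\right) \left(-5\right) - 14\right)^{2} = \left(\left(-6\right) \left(-5\right) - 14\right)^{2} = \left(30 - 14\right)^{2} = 16^{2} = 256$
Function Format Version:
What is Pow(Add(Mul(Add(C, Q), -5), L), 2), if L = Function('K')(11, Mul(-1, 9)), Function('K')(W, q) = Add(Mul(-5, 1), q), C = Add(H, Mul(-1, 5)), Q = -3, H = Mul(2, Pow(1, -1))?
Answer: 256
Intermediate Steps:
H = 2 (H = Mul(2, 1) = 2)
C = -3 (C = Add(2, Mul(-1, 5)) = Add(2, -5) = -3)
Function('K')(W, q) = Add(-5, q)
L = -14 (L = Add(-5, Mul(-1, 9)) = Add(-5, -9) = -14)
Pow(Add(Mul(Add(C, Q), -5), L), 2) = Pow(Add(Mul(Add(-3, -3), -5), -14), 2) = Pow(Add(Mul(-6, -5), -14), 2) = Pow(Add(30, -14), 2) = Pow(16, 2) = 256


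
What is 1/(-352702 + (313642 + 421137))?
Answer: 1/382077 ≈ 2.6173e-6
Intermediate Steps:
1/(-352702 + (313642 + 421137)) = 1/(-352702 + 734779) = 1/382077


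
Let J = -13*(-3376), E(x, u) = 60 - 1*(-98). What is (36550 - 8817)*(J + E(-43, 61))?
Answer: 1221527718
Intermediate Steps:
E(x, u) = 158 (E(x, u) = 60 + 98 = 158)
J = 43888
(36550 - 8817)*(J + E(-43, 61)) = (36550 - 8817)*(43888 + 158) = 27733*44046 = 1221527718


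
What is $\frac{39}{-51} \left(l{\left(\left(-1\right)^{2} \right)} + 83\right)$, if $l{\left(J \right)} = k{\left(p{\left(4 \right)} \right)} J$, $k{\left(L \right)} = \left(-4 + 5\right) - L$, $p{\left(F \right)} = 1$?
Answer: $- \frac{1079}{17} \approx -63.471$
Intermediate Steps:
$k{\left(L \right)} = 1 - L$
$l{\left(J \right)} = 0$ ($l{\left(J \right)} = \left(1 - 1\right) J = 0 J = 0$)
$\frac{39}{-51} \left(l{\left(\left(-1\right)^{2} \right)} + 83\right) = \frac{39}{-51} \left(0 + 83\right) = 39 \left(- \frac{1}{51}\right) 83 = \left(- \frac{13}{17}\right) 83 = - \frac{1079}{17}$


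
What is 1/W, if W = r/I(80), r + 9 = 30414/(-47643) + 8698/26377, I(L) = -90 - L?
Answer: 71211833290/3899315321 ≈ 18.263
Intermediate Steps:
r = -3899315321/418893137 (r = -9 + (30414/(-47643) + 8698/26377) = -9 + (30414*(-1/47643) + 8698*(1/26377)) = -9 + (-10138/15881 + 8698/26377) = -9 - 129277088/418893137 = -3899315321/418893137 ≈ -9.3086)
W = 3899315321/71211833290 (W = -3899315321/(418893137*(-90 - 1*80)) = -3899315321/(418893137*(-90 - 80)) = -3899315321/418893137/(-170) = -3899315321/418893137*(-1/170) = 3899315321/71211833290 ≈ 0.054757)
1/W = 1/(3899315321/71211833290) = 71211833290/3899315321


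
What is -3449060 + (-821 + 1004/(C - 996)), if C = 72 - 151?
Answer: -3708623079/1075 ≈ -3.4499e+6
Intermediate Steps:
C = -79
-3449060 + (-821 + 1004/(C - 996)) = -3449060 + (-821 + 1004/(-79 - 996)) = -3449060 + (-821 + 1004/(-1075)) = -3449060 + (-821 - 1/1075*1004) = -3449060 + (-821 - 1004/1075) = -3449060 - 883579/1075 = -3708623079/1075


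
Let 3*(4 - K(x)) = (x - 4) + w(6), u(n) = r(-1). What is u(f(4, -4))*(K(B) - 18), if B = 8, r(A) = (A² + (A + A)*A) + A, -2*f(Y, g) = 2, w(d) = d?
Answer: -104/3 ≈ -34.667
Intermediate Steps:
f(Y, g) = -1 (f(Y, g) = -½*2 = -1)
r(A) = A + 3*A² (r(A) = (A² + (2*A)*A) + A = (A² + 2*A²) + A = 3*A² + A = A + 3*A²)
u(n) = 2 (u(n) = -(1 + 3*(-1)) = -(1 - 3) = -1*(-2) = 2)
K(x) = 10/3 - x/3 (K(x) = 4 - ((x - 4) + 6)/3 = 4 - ((-4 + x) + 6)/3 = 4 - (2 + x)/3 = 4 + (-⅔ - x/3) = 10/3 - x/3)
u(f(4, -4))*(K(B) - 18) = 2*((10/3 - ⅓*8) - 18) = 2*((10/3 - 8/3) - 18) = 2*(⅔ - 18) = 2*(-52/3) = -104/3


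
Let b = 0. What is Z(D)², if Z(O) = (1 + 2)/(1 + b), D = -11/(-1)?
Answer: 9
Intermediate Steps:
D = 11 (D = -11*(-1) = 11)
Z(O) = 3 (Z(O) = (1 + 2)/(1 + 0) = 3/1 = 3*1 = 3)
Z(D)² = 3² = 9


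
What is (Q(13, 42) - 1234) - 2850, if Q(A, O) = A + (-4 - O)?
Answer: -4117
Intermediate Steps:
Q(A, O) = -4 + A - O
(Q(13, 42) - 1234) - 2850 = ((-4 + 13 - 1*42) - 1234) - 2850 = ((-4 + 13 - 42) - 1234) - 2850 = (-33 - 1234) - 2850 = -1267 - 2850 = -4117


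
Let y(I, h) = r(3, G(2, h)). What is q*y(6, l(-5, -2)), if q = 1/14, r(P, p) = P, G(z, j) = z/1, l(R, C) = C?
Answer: 3/14 ≈ 0.21429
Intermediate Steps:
G(z, j) = z (G(z, j) = z*1 = z)
q = 1/14 ≈ 0.071429
y(I, h) = 3
q*y(6, l(-5, -2)) = (1/14)*3 = 3/14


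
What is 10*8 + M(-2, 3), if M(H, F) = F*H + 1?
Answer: 75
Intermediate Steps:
M(H, F) = 1 + F*H
10*8 + M(-2, 3) = 10*8 + (1 + 3*(-2)) = 80 + (1 - 6) = 80 - 5 = 75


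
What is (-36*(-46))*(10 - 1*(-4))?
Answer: 23184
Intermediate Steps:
(-36*(-46))*(10 - 1*(-4)) = 1656*(10 + 4) = 1656*14 = 23184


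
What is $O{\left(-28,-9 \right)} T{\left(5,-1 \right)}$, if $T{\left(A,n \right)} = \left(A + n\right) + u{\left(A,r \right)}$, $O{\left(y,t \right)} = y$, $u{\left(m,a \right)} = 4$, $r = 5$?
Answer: $-224$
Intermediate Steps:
$T{\left(A,n \right)} = 4 + A + n$ ($T{\left(A,n \right)} = \left(A + n\right) + 4 = 4 + A + n$)
$O{\left(-28,-9 \right)} T{\left(5,-1 \right)} = - 28 \left(4 + 5 - 1\right) = \left(-28\right) 8 = -224$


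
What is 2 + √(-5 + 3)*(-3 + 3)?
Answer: 2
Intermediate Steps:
2 + √(-5 + 3)*(-3 + 3) = 2 + √(-2)*0 = 2 + (I*√2)*0 = 2 + 0 = 2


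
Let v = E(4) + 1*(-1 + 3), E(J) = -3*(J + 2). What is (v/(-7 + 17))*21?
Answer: -168/5 ≈ -33.600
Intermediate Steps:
E(J) = -6 - 3*J (E(J) = -3*(2 + J) = -6 - 3*J)
v = -16 (v = (-6 - 3*4) + 1*(-1 + 3) = (-6 - 12) + 1*2 = -18 + 2 = -16)
(v/(-7 + 17))*21 = -16/(-7 + 17)*21 = -16/10*21 = -16*1/10*21 = -8/5*21 = -168/5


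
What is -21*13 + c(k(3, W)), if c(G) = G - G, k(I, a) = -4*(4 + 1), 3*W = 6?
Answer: -273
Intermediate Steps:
W = 2 (W = (1/3)*6 = 2)
k(I, a) = -20 (k(I, a) = -4*5 = -20)
c(G) = 0
-21*13 + c(k(3, W)) = -21*13 + 0 = -273 + 0 = -273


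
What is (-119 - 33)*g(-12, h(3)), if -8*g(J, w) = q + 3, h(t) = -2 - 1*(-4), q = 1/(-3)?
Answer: 152/3 ≈ 50.667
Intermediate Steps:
q = -1/3 ≈ -0.33333
h(t) = 2 (h(t) = -2 + 4 = 2)
g(J, w) = -1/3 (g(J, w) = -(-1/3 + 3)/8 = -1/8*8/3 = -1/3)
(-119 - 33)*g(-12, h(3)) = (-119 - 33)*(-1/3) = -152*(-1/3) = 152/3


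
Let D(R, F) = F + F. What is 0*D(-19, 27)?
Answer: 0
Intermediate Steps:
D(R, F) = 2*F
0*D(-19, 27) = 0*(2*27) = 0*54 = 0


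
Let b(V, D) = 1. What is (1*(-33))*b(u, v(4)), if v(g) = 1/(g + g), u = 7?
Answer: -33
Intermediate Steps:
v(g) = 1/(2*g)
(1*(-33))*b(u, v(4)) = (1*(-33))*1 = -33*1 = -33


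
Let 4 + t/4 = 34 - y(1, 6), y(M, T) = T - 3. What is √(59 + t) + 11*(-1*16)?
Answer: -176 + √167 ≈ -163.08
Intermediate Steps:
y(M, T) = -3 + T
t = 108 (t = -16 + 4*(34 - (-3 + 6)) = -16 + 4*(34 - 1*3) = -16 + 4*(34 - 3) = -16 + 4*31 = -16 + 124 = 108)
√(59 + t) + 11*(-1*16) = √(59 + 108) + 11*(-1*16) = √167 + 11*(-16) = √167 - 176 = -176 + √167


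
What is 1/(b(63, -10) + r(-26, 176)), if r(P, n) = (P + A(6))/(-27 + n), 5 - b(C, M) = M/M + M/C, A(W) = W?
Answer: 9387/37778 ≈ 0.24848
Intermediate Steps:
b(C, M) = 4 - M/C (b(C, M) = 5 - (M/M + M/C) = 5 - (1 + M/C) = 5 + (-1 - M/C) = 4 - M/C)
r(P, n) = (6 + P)/(-27 + n) (r(P, n) = (P + 6)/(-27 + n) = (6 + P)/(-27 + n))
1/(b(63, -10) + r(-26, 176)) = 1/((4 - 1*(-10)/63) + (6 - 26)/(-27 + 176)) = 1/((4 - 1*(-10)*1/63) - 20/149) = 1/((4 + 10/63) + (1/149)*(-20)) = 1/(262/63 - 20/149) = 1/(37778/9387) = 9387/37778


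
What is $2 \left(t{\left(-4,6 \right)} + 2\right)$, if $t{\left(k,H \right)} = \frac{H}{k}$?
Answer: $1$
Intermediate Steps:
$2 \left(t{\left(-4,6 \right)} + 2\right) = 2 \left(\frac{6}{-4} + 2\right) = 2 \left(6 \left(- \frac{1}{4}\right) + 2\right) = 2 \left(- \frac{3}{2} + 2\right) = 2 \cdot \frac{1}{2} = 1$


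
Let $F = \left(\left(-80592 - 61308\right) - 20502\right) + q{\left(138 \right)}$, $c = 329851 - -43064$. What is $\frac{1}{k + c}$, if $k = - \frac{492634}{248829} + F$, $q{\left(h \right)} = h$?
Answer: $\frac{248829}{52415585045} \approx 4.7472 \cdot 10^{-6}$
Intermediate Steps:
$c = 372915$ ($c = 329851 + 43064 = 372915$)
$F = -162264$ ($F = \left(\left(-80592 - 61308\right) - 20502\right) + 138 = \left(-141900 - 20502\right) + 138 = -162402 + 138 = -162264$)
$k = - \frac{40376481490}{248829}$ ($k = - \frac{492634}{248829} - 162264 = - \frac{40376481490}{248829} \approx -1.6227 \cdot 10^{5}$)
$\frac{1}{k + c} = \frac{1}{- \frac{40376481490}{248829} + 372915} = \frac{1}{\frac{52415585045}{248829}} = \frac{248829}{52415585045}$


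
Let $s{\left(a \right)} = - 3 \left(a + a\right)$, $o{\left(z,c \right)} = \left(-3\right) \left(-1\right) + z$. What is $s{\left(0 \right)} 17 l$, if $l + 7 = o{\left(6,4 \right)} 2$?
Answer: $0$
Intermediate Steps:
$o{\left(z,c \right)} = 3 + z$
$s{\left(a \right)} = - 6 a$ ($s{\left(a \right)} = - 3 \cdot 2 a = - 6 a$)
$l = 11$ ($l = -7 + \left(3 + 6\right) 2 = -7 + 9 \cdot 2 = -7 + 18 = 11$)
$s{\left(0 \right)} 17 l = \left(-6\right) 0 \cdot 17 \cdot 11 = 0 \cdot 17 \cdot 11 = 0 \cdot 11 = 0$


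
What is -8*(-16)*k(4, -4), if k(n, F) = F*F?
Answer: 2048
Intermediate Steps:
k(n, F) = F²
-8*(-16)*k(4, -4) = -8*(-16)*(-4)² = -(-128)*16 = -1*(-2048) = 2048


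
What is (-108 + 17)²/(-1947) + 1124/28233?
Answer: -77203015/18323217 ≈ -4.2134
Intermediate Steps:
(-108 + 17)²/(-1947) + 1124/28233 = (-91)²*(-1/1947) + 1124*(1/28233) = 8281*(-1/1947) + 1124/28233 = -8281/1947 + 1124/28233 = -77203015/18323217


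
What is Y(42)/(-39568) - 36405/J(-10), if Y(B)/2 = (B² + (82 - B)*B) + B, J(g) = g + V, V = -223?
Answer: 359712141/2304836 ≈ 156.07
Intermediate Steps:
J(g) = -223 + g (J(g) = g - 223 = -223 + g)
Y(B) = 2*B + 2*B² + 2*B*(82 - B) (Y(B) = 2*((B² + (82 - B)*B) + B) = 2*((B² + B*(82 - B)) + B) = 2*(B + B² + B*(82 - B)) = 2*B + 2*B² + 2*B*(82 - B))
Y(42)/(-39568) - 36405/J(-10) = (166*42)/(-39568) - 36405/(-223 - 10) = 6972*(-1/39568) - 36405/(-233) = -1743/9892 - 36405*(-1/233) = -1743/9892 + 36405/233 = 359712141/2304836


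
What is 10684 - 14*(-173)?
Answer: 13106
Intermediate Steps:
10684 - 14*(-173) = 10684 + 2422 = 13106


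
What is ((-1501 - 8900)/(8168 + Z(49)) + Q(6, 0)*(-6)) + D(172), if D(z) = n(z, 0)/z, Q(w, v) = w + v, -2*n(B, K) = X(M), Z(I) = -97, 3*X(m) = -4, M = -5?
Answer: -77638835/2082318 ≈ -37.285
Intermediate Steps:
X(m) = -4/3 (X(m) = (⅓)*(-4) = -4/3)
n(B, K) = ⅔ (n(B, K) = -½*(-4/3) = ⅔)
Q(w, v) = v + w
D(z) = 2/(3*z)
((-1501 - 8900)/(8168 + Z(49)) + Q(6, 0)*(-6)) + D(172) = ((-1501 - 8900)/(8168 - 97) + (0 + 6)*(-6)) + (⅔)/172 = (-10401/8071 + 6*(-6)) + (⅔)*(1/172) = (-10401*1/8071 - 36) + 1/258 = (-10401/8071 - 36) + 1/258 = -300957/8071 + 1/258 = -77638835/2082318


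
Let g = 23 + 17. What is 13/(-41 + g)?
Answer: -13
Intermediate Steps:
g = 40
13/(-41 + g) = 13/(-41 + 40) = 13/(-1) = -1*13 = -13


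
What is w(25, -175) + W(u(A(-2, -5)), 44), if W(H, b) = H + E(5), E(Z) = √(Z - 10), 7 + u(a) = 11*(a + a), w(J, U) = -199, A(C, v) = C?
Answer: -250 + I*√5 ≈ -250.0 + 2.2361*I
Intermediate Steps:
u(a) = -7 + 22*a (u(a) = -7 + 11*(a + a) = -7 + 11*(2*a) = -7 + 22*a)
E(Z) = √(-10 + Z)
W(H, b) = H + I*√5 (W(H, b) = H + √(-10 + 5) = H + √(-5) = H + I*√5)
w(25, -175) + W(u(A(-2, -5)), 44) = -199 + ((-7 + 22*(-2)) + I*√5) = -199 + ((-7 - 44) + I*√5) = -199 + (-51 + I*√5) = -250 + I*√5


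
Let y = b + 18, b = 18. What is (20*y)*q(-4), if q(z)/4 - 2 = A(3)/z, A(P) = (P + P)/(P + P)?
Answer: 5040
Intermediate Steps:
A(P) = 1 (A(P) = (2*P)/((2*P)) = (2*P)*(1/(2*P)) = 1)
q(z) = 8 + 4/z (q(z) = 8 + 4*(1/z) = 8 + 4/z)
y = 36 (y = 18 + 18 = 36)
(20*y)*q(-4) = (20*36)*(8 + 4/(-4)) = 720*(8 + 4*(-¼)) = 720*(8 - 1) = 720*7 = 5040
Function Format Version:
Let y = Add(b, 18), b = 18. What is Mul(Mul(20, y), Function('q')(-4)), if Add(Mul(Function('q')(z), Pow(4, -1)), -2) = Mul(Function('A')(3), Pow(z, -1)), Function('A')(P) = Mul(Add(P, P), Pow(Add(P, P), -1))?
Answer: 5040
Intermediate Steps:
Function('A')(P) = 1 (Function('A')(P) = Mul(Mul(2, P), Pow(Mul(2, P), -1)) = Mul(Mul(2, P), Mul(Rational(1, 2), Pow(P, -1))) = 1)
Function('q')(z) = Add(8, Mul(4, Pow(z, -1))) (Function('q')(z) = Add(8, Mul(4, Mul(1, Pow(z, -1)))) = Add(8, Mul(4, Pow(z, -1))))
y = 36 (y = Add(18, 18) = 36)
Mul(Mul(20, y), Function('q')(-4)) = Mul(Mul(20, 36), Add(8, Mul(4, Pow(-4, -1)))) = Mul(720, Add(8, Mul(4, Rational(-1, 4)))) = Mul(720, Add(8, -1)) = Mul(720, 7) = 5040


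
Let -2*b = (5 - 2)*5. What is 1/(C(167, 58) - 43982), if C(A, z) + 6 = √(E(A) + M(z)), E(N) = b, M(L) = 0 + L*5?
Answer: -87976/3869887723 - √1130/3869887723 ≈ -2.2742e-5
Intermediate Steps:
M(L) = 5*L (M(L) = 0 + 5*L = 5*L)
b = -15/2 (b = -(5 - 2)*5/2 = -3*5/2 = -½*15 = -15/2 ≈ -7.5000)
E(N) = -15/2
C(A, z) = -6 + √(-15/2 + 5*z)
1/(C(167, 58) - 43982) = 1/((-6 + √(-30 + 20*58)/2) - 43982) = 1/((-6 + √(-30 + 1160)/2) - 43982) = 1/((-6 + √1130/2) - 43982) = 1/(-43988 + √1130/2)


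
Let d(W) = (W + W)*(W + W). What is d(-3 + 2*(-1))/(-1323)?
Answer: -100/1323 ≈ -0.075586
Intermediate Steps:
d(W) = 4*W² (d(W) = (2*W)*(2*W) = 4*W²)
d(-3 + 2*(-1))/(-1323) = (4*(-3 + 2*(-1))²)/(-1323) = (4*(-3 - 2)²)*(-1/1323) = (4*(-5)²)*(-1/1323) = (4*25)*(-1/1323) = 100*(-1/1323) = -100/1323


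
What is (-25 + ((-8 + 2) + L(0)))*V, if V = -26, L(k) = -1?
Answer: 832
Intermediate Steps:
(-25 + ((-8 + 2) + L(0)))*V = (-25 + ((-8 + 2) - 1))*(-26) = (-25 + (-6 - 1))*(-26) = (-25 - 7)*(-26) = -32*(-26) = 832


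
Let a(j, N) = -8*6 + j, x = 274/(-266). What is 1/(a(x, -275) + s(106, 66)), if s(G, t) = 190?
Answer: 133/18749 ≈ 0.0070937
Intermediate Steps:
x = -137/133 (x = 274*(-1/266) = -137/133 ≈ -1.0301)
a(j, N) = -48 + j
1/(a(x, -275) + s(106, 66)) = 1/((-48 - 137/133) + 190) = 1/(-6521/133 + 190) = 1/(18749/133) = 133/18749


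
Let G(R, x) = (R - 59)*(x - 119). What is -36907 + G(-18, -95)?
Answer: -20429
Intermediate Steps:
G(R, x) = (-119 + x)*(-59 + R) (G(R, x) = (-59 + R)*(-119 + x) = (-119 + x)*(-59 + R))
-36907 + G(-18, -95) = -36907 + (7021 - 119*(-18) - 59*(-95) - 18*(-95)) = -36907 + (7021 + 2142 + 5605 + 1710) = -36907 + 16478 = -20429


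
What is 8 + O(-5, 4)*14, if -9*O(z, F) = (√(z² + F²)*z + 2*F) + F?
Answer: -32/3 + 70*√41/9 ≈ 39.135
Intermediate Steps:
O(z, F) = -F/3 - z*√(F² + z²)/9 (O(z, F) = -((√(z² + F²)*z + 2*F) + F)/9 = -((√(F² + z²)*z + 2*F) + F)/9 = -((z*√(F² + z²) + 2*F) + F)/9 = -((2*F + z*√(F² + z²)) + F)/9 = -(3*F + z*√(F² + z²))/9 = -F/3 - z*√(F² + z²)/9)
8 + O(-5, 4)*14 = 8 + (-⅓*4 - ⅑*(-5)*√(4² + (-5)²))*14 = 8 + (-4/3 - ⅑*(-5)*√(16 + 25))*14 = 8 + (-4/3 - ⅑*(-5)*√41)*14 = 8 + (-4/3 + 5*√41/9)*14 = 8 + (-56/3 + 70*√41/9) = -32/3 + 70*√41/9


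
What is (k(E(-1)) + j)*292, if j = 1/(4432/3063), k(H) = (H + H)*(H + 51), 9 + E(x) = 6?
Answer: -92954769/1108 ≈ -83894.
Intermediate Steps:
E(x) = -3 (E(x) = -9 + 6 = -3)
k(H) = 2*H*(51 + H) (k(H) = (2*H)*(51 + H) = 2*H*(51 + H))
j = 3063/4432 (j = 1/(4432*(1/3063)) = 1/(4432/3063) = 3063/4432 ≈ 0.69111)
(k(E(-1)) + j)*292 = (2*(-3)*(51 - 3) + 3063/4432)*292 = (2*(-3)*48 + 3063/4432)*292 = (-288 + 3063/4432)*292 = -1273353/4432*292 = -92954769/1108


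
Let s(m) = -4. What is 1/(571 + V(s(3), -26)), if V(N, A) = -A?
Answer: 1/597 ≈ 0.0016750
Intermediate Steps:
1/(571 + V(s(3), -26)) = 1/(571 - 1*(-26)) = 1/(571 + 26) = 1/597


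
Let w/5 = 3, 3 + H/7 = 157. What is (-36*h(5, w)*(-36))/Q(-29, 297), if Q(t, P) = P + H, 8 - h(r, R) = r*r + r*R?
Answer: -119232/1375 ≈ -86.714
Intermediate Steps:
H = 1078 (H = -21 + 7*157 = -21 + 1099 = 1078)
w = 15 (w = 5*3 = 15)
h(r, R) = 8 - r² - R*r (h(r, R) = 8 - (r*r + r*R) = 8 - (r² + R*r) = 8 + (-r² - R*r) = 8 - r² - R*r)
Q(t, P) = 1078 + P (Q(t, P) = P + 1078 = 1078 + P)
(-36*h(5, w)*(-36))/Q(-29, 297) = (-36*(8 - 1*5² - 1*15*5)*(-36))/(1078 + 297) = (-36*(8 - 1*25 - 75)*(-36))/1375 = (-36*(8 - 25 - 75)*(-36))*(1/1375) = (-36*(-92)*(-36))*(1/1375) = (3312*(-36))*(1/1375) = -119232*1/1375 = -119232/1375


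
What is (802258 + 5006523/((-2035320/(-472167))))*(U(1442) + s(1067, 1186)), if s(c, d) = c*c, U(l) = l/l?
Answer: 151675963929776983/67844 ≈ 2.2357e+12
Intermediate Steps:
U(l) = 1
s(c, d) = c²
(802258 + 5006523/((-2035320/(-472167))))*(U(1442) + s(1067, 1186)) = (802258 + 5006523/((-2035320/(-472167))))*(1 + 1067²) = (802258 + 5006523/((-2035320*(-1/472167))))*(1 + 1138489) = (802258 + 5006523/(678440/157389))*1138490 = (802258 + 5006523*(157389/678440))*1138490 = (802258 + 787971648447/678440)*1138490 = (1332255565967/678440)*1138490 = 151675963929776983/67844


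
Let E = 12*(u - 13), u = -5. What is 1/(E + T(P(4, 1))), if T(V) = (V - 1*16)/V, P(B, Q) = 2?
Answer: -1/223 ≈ -0.0044843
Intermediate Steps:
T(V) = (-16 + V)/V (T(V) = (V - 16)/V = (-16 + V)/V)
E = -216 (E = 12*(-5 - 13) = 12*(-18) = -216)
1/(E + T(P(4, 1))) = 1/(-216 + (-16 + 2)/2) = 1/(-216 + (1/2)*(-14)) = 1/(-216 - 7) = 1/(-223) = -1/223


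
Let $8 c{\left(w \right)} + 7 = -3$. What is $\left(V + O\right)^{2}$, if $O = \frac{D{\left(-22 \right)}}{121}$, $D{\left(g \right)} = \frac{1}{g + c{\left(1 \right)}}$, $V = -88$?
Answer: $\frac{980630711824}{126630009} \approx 7744.1$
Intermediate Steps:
$c{\left(w \right)} = - \frac{5}{4}$ ($c{\left(w \right)} = - \frac{7}{8} + \frac{1}{8} \left(-3\right) = - \frac{7}{8} - \frac{3}{8} = - \frac{5}{4}$)
$D{\left(g \right)} = \frac{1}{- \frac{5}{4} + g}$ ($D{\left(g \right)} = \frac{1}{g - \frac{5}{4}} = \frac{1}{- \frac{5}{4} + g}$)
$O = - \frac{4}{11253}$ ($O = \frac{4 \frac{1}{-5 + 4 \left(-22\right)}}{121} = \frac{4}{-5 - 88} \cdot \frac{1}{121} = \frac{4}{-93} \cdot \frac{1}{121} = 4 \left(- \frac{1}{93}\right) \frac{1}{121} = \left(- \frac{4}{93}\right) \frac{1}{121} = - \frac{4}{11253} \approx -0.00035546$)
$\left(V + O\right)^{2} = \left(-88 - \frac{4}{11253}\right)^{2} = \left(- \frac{990268}{11253}\right)^{2} = \frac{980630711824}{126630009}$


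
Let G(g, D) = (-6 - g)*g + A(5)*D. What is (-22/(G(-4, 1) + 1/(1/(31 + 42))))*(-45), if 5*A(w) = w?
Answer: 495/41 ≈ 12.073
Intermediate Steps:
A(w) = w/5
G(g, D) = D + g*(-6 - g) (G(g, D) = (-6 - g)*g + ((⅕)*5)*D = g*(-6 - g) + 1*D = g*(-6 - g) + D = D + g*(-6 - g))
(-22/(G(-4, 1) + 1/(1/(31 + 42))))*(-45) = (-22/((1 - 1*(-4)² - 6*(-4)) + 1/(1/(31 + 42))))*(-45) = (-22/((1 - 1*16 + 24) + 1/(1/73)))*(-45) = (-22/((1 - 16 + 24) + 1/(1/73)))*(-45) = (-22/(9 + 73))*(-45) = (-22/82)*(-45) = ((1/82)*(-22))*(-45) = -11/41*(-45) = 495/41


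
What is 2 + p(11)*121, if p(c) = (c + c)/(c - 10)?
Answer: 2664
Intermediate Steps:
p(c) = 2*c/(-10 + c) (p(c) = (2*c)/(-10 + c) = 2*c/(-10 + c))
2 + p(11)*121 = 2 + (2*11/(-10 + 11))*121 = 2 + (2*11/1)*121 = 2 + (2*11*1)*121 = 2 + 22*121 = 2 + 2662 = 2664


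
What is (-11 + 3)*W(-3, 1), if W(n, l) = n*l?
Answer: 24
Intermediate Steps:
W(n, l) = l*n
(-11 + 3)*W(-3, 1) = (-11 + 3)*(1*(-3)) = -8*(-3) = 24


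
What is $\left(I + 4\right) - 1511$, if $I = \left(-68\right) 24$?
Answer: $-3139$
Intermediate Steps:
$I = -1632$
$\left(I + 4\right) - 1511 = \left(-1632 + 4\right) - 1511 = -1628 - 1511 = -3139$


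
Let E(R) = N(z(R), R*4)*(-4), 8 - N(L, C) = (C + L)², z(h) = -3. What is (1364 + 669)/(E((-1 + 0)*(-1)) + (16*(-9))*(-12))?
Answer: 2033/1700 ≈ 1.1959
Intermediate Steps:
N(L, C) = 8 - (C + L)²
E(R) = -32 + 4*(-3 + 4*R)² (E(R) = (8 - (R*4 - 3)²)*(-4) = (8 - (4*R - 3)²)*(-4) = (8 - (-3 + 4*R)²)*(-4) = -32 + 4*(-3 + 4*R)²)
(1364 + 669)/(E((-1 + 0)*(-1)) + (16*(-9))*(-12)) = (1364 + 669)/((-32 + 4*(-3 + 4*((-1 + 0)*(-1)))²) + (16*(-9))*(-12)) = 2033/((-32 + 4*(-3 + 4*(-1*(-1)))²) - 144*(-12)) = 2033/((-32 + 4*(-3 + 4*1)²) + 1728) = 2033/((-32 + 4*(-3 + 4)²) + 1728) = 2033/((-32 + 4*1²) + 1728) = 2033/((-32 + 4*1) + 1728) = 2033/((-32 + 4) + 1728) = 2033/(-28 + 1728) = 2033/1700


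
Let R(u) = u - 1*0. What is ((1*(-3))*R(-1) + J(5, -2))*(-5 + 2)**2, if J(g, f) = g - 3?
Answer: 45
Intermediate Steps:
R(u) = u (R(u) = u + 0 = u)
J(g, f) = -3 + g
((1*(-3))*R(-1) + J(5, -2))*(-5 + 2)**2 = ((1*(-3))*(-1) + (-3 + 5))*(-5 + 2)**2 = (-3*(-1) + 2)*(-3)**2 = (3 + 2)*9 = 5*9 = 45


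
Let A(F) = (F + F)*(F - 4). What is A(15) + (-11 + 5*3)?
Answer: 334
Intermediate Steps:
A(F) = 2*F*(-4 + F) (A(F) = (2*F)*(-4 + F) = 2*F*(-4 + F))
A(15) + (-11 + 5*3) = 2*15*(-4 + 15) + (-11 + 5*3) = 2*15*11 + (-11 + 15) = 330 + 4 = 334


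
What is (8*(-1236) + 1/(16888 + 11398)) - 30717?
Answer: -1148553029/28286 ≈ -40605.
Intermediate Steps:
(8*(-1236) + 1/(16888 + 11398)) - 30717 = (-9888 + 1/28286) - 30717 = -279691967/28286 - 30717 = -1148553029/28286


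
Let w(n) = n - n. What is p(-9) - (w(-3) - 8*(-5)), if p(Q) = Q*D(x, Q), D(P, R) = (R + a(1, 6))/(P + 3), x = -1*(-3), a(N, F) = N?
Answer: -28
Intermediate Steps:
w(n) = 0
x = 3
D(P, R) = (1 + R)/(3 + P) (D(P, R) = (R + 1)/(P + 3) = (1 + R)/(3 + P))
p(Q) = Q*(1/6 + Q/6) (p(Q) = Q*((1 + Q)/(3 + 3)) = Q*((1 + Q)/6) = Q*(1/6 + Q/6))
p(-9) - (w(-3) - 8*(-5)) = (1/6)*(-9)*(1 - 9) - (0 - 8*(-5)) = (1/6)*(-9)*(-8) - (0 - 1*(-40)) = 12 - (0 + 40) = 12 - 1*40 = 12 - 40 = -28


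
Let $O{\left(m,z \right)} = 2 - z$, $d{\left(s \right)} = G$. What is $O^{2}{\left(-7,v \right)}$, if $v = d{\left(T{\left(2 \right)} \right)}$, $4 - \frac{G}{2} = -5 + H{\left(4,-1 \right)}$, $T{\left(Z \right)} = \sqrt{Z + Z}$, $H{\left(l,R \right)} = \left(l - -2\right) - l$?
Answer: $144$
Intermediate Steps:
$H{\left(l,R \right)} = 2$ ($H{\left(l,R \right)} = \left(l + 2\right) - l = \left(2 + l\right) - l = 2$)
$T{\left(Z \right)} = \sqrt{2} \sqrt{Z}$ ($T{\left(Z \right)} = \sqrt{2 Z} = \sqrt{2} \sqrt{Z}$)
$G = 14$ ($G = 8 - 2 \left(-5 + 2\right) = 8 - -6 = 8 + 6 = 14$)
$d{\left(s \right)} = 14$
$v = 14$
$O^{2}{\left(-7,v \right)} = \left(2 - 14\right)^{2} = \left(-12\right)^{2} = 144$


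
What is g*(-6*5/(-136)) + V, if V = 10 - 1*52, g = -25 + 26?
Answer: -2841/68 ≈ -41.779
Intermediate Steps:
g = 1
V = -42 (V = 10 - 52 = -42)
g*(-6*5/(-136)) + V = 1*(-6*5/(-136)) - 42 = 1*(-30*(-1/136)) - 42 = 1*(15/68) - 42 = 15/68 - 42 = -2841/68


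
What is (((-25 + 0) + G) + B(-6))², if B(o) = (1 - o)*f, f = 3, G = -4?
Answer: 64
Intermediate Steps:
B(o) = 3 - 3*o (B(o) = (1 - o)*3 = 3 - 3*o)
(((-25 + 0) + G) + B(-6))² = (((-25 + 0) - 4) + (3 - 3*(-6)))² = ((-25 - 4) + (3 + 18))² = (-29 + 21)² = (-8)² = 64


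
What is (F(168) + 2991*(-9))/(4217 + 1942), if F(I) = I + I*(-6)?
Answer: -9253/2053 ≈ -4.5071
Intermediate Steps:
F(I) = -5*I (F(I) = I - 6*I = -5*I)
(F(168) + 2991*(-9))/(4217 + 1942) = (-5*168 + 2991*(-9))/(4217 + 1942) = (-840 - 26919)/6159 = -27759*1/6159 = -9253/2053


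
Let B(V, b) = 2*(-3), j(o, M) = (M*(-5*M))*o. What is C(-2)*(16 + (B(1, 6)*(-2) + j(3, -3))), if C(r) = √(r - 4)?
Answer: -107*I*√6 ≈ -262.1*I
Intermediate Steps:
j(o, M) = -5*o*M² (j(o, M) = (-5*M²)*o = -5*o*M²)
C(r) = √(-4 + r)
B(V, b) = -6
C(-2)*(16 + (B(1, 6)*(-2) + j(3, -3))) = √(-4 - 2)*(16 + (-6*(-2) - 5*3*(-3)²)) = √(-6)*(16 + (12 - 5*3*9)) = (I*√6)*(16 + (12 - 135)) = (I*√6)*(16 - 123) = (I*√6)*(-107) = -107*I*√6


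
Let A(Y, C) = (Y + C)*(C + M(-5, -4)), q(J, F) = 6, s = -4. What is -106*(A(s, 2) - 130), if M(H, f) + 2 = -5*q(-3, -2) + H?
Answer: 6360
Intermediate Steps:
M(H, f) = -32 + H (M(H, f) = -2 + (-5*6 + H) = -2 + (-30 + H) = -32 + H)
A(Y, C) = (-37 + C)*(C + Y) (A(Y, C) = (Y + C)*(C + (-32 - 5)) = (C + Y)*(C - 37) = (C + Y)*(-37 + C) = (-37 + C)*(C + Y))
-106*(A(s, 2) - 130) = -106*((2² - 37*2 - 37*(-4) + 2*(-4)) - 130) = -106*((4 - 74 + 148 - 8) - 130) = -106*(70 - 130) = -106*(-60) = 6360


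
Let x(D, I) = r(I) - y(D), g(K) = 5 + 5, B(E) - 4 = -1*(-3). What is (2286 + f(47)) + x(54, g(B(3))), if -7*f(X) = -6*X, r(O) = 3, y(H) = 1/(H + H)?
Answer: 1760933/756 ≈ 2329.3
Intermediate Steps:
y(H) = 1/(2*H)
B(E) = 7 (B(E) = 4 - 1*(-3) = 4 + 3 = 7)
f(X) = 6*X/7 (f(X) = -(-6)*X/7 = 6*X/7)
g(K) = 10
x(D, I) = 3 - 1/(2*D)
(2286 + f(47)) + x(54, g(B(3))) = (2286 + (6/7)*47) + (3 - ½/54) = (2286 + 282/7) + (3 - ½*1/54) = 16284/7 + (3 - 1/108) = 16284/7 + 323/108 = 1760933/756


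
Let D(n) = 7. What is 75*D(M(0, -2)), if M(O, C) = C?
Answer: 525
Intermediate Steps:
75*D(M(0, -2)) = 75*7 = 525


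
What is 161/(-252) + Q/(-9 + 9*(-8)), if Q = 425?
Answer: -1907/324 ≈ -5.8858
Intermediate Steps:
161/(-252) + Q/(-9 + 9*(-8)) = 161/(-252) + 425/(-9 + 9*(-8)) = 161*(-1/252) + 425/(-9 - 72) = -23/36 + 425/(-81) = -23/36 + 425*(-1/81) = -23/36 - 425/81 = -1907/324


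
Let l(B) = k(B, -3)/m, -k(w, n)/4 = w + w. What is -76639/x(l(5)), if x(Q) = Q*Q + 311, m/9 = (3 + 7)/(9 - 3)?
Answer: -689751/2863 ≈ -240.92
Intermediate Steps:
m = 15 (m = 9*((3 + 7)/(9 - 3)) = 9*(10/6) = 9*(10*(⅙)) = 9*(5/3) = 15)
k(w, n) = -8*w (k(w, n) = -4*(w + w) = -8*w)
l(B) = -8*B/15
x(Q) = 311 + Q² (x(Q) = Q² + 311 = 311 + Q²)
-76639/x(l(5)) = -76639/(311 + (-8/15*5)²) = -76639/(311 + (-8/3)²) = -76639/(311 + 64/9) = -76639/2863/9 = -76639*9/2863 = -689751/2863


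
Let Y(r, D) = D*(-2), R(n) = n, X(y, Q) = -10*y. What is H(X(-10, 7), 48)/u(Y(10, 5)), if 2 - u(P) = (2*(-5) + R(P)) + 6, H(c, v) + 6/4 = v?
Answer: 93/32 ≈ 2.9063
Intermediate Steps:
H(c, v) = -3/2 + v
Y(r, D) = -2*D
u(P) = 6 - P (u(P) = 2 - ((2*(-5) + P) + 6) = 2 - ((-10 + P) + 6) = 2 - (-4 + P) = 2 + (4 - P) = 6 - P)
H(X(-10, 7), 48)/u(Y(10, 5)) = (-3/2 + 48)/(6 - (-2)*5) = 93/(2*(6 - 1*(-10))) = 93/(2*(6 + 10)) = (93/2)/16 = (93/2)*(1/16) = 93/32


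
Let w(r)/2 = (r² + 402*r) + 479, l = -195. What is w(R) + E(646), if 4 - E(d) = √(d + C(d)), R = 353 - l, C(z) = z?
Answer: 1042162 - 2*√323 ≈ 1.0421e+6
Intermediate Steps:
R = 548 (R = 353 - 1*(-195) = 353 + 195 = 548)
w(r) = 958 + 2*r² + 804*r (w(r) = 2*((r² + 402*r) + 479) = 2*(479 + r² + 402*r) = 958 + 2*r² + 804*r)
E(d) = 4 - √2*√d (E(d) = 4 - √(d + d) = 4 - √(2*d) = 4 - √2*√d)
w(R) + E(646) = (958 + 2*548² + 804*548) + (4 - √2*√646) = (958 + 2*300304 + 440592) + (4 - 2*√323) = (958 + 600608 + 440592) + (4 - 2*√323) = 1042158 + (4 - 2*√323) = 1042162 - 2*√323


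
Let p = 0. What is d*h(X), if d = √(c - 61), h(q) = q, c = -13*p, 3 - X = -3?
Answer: 6*I*√61 ≈ 46.862*I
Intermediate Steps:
X = 6 (X = 3 - 1*(-3) = 3 + 3 = 6)
c = 0 (c = -13*0 = 0)
d = I*√61 (d = √(0 - 61) = √(-61) = I*√61 ≈ 7.8102*I)
d*h(X) = (I*√61)*6 = 6*I*√61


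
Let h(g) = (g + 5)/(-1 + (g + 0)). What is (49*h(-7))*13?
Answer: 637/4 ≈ 159.25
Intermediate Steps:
h(g) = (5 + g)/(-1 + g)
(49*h(-7))*13 = (49*((5 - 7)/(-1 - 7)))*13 = (49*(-2/(-8)))*13 = (49*(-1/8*(-2)))*13 = (49*(1/4))*13 = (49/4)*13 = 637/4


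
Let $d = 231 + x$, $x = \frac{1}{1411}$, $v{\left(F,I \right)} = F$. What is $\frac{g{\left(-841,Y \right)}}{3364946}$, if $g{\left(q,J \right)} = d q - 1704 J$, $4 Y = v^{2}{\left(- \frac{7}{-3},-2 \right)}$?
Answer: $- \frac{416084702}{7121908209} \approx -0.058423$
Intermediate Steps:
$x = \frac{1}{1411} \approx 0.00070872$
$d = \frac{325942}{1411}$ ($d = 231 + \frac{1}{1411} = \frac{325942}{1411} \approx 231.0$)
$Y = \frac{49}{36}$ ($Y = \frac{\left(- \frac{7}{-3}\right)^{2}}{4} = \frac{\left(\left(-7\right) \left(- \frac{1}{3}\right)\right)^{2}}{4} = \frac{\left(\frac{7}{3}\right)^{2}}{4} = \frac{1}{4} \cdot \frac{49}{9} = \frac{49}{36} \approx 1.3611$)
$g{\left(q,J \right)} = - 1704 J + \frac{325942 q}{1411}$ ($g{\left(q,J \right)} = \frac{325942 q}{1411} - 1704 J = - 1704 J + \frac{325942 q}{1411}$)
$\frac{g{\left(-841,Y \right)}}{3364946} = \frac{\left(-1704\right) \frac{49}{36} + \frac{325942}{1411} \left(-841\right)}{3364946} = \left(- \frac{6958}{3} - \frac{274117222}{1411}\right) \frac{1}{3364946} = \left(- \frac{832169404}{4233}\right) \frac{1}{3364946} = - \frac{416084702}{7121908209}$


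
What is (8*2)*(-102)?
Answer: -1632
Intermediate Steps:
(8*2)*(-102) = 16*(-102) = -1632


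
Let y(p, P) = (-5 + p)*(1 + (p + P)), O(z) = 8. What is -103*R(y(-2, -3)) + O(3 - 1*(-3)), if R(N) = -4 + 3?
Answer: 111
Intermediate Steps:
y(p, P) = (-5 + p)*(1 + P + p) (y(p, P) = (-5 + p)*(1 + (P + p)) = (-5 + p)*(1 + P + p))
R(N) = -1
-103*R(y(-2, -3)) + O(3 - 1*(-3)) = -103*(-1) + 8 = 103 + 8 = 111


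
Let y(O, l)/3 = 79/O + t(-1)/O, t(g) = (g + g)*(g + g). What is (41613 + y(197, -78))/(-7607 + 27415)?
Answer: 4099005/1951088 ≈ 2.1009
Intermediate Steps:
t(g) = 4*g**2 (t(g) = (2*g)*(2*g) = 4*g**2)
y(O, l) = 249/O (y(O, l) = 3*(79/O + (4*(-1)**2)/O) = 3*(79/O + (4*1)/O) = 3*(79/O + 4/O) = 3*(83/O) = 249/O)
(41613 + y(197, -78))/(-7607 + 27415) = (41613 + 249/197)/(-7607 + 27415) = (41613 + 249*(1/197))/19808 = (41613 + 249/197)*(1/19808) = (8198010/197)*(1/19808) = 4099005/1951088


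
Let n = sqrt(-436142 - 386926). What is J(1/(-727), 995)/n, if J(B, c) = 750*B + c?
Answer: -722615*I*sqrt(22863)/99728406 ≈ -1.0956*I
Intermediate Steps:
J(B, c) = c + 750*B
n = 6*I*sqrt(22863) (n = sqrt(-823068) = 6*I*sqrt(22863) ≈ 907.23*I)
J(1/(-727), 995)/n = (995 + 750/(-727))/((6*I*sqrt(22863))) = (995 + 750*(-1/727))*(-I*sqrt(22863)/137178) = (995 - 750/727)*(-I*sqrt(22863)/137178) = 722615*(-I*sqrt(22863)/137178)/727 = -722615*I*sqrt(22863)/99728406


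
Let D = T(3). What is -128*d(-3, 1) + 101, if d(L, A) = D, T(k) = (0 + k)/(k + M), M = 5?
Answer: 53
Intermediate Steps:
T(k) = k/(5 + k) (T(k) = (0 + k)/(k + 5) = k/(5 + k))
D = 3/8 (D = 3/(5 + 3) = 3/8 ≈ 0.37500)
d(L, A) = 3/8
-128*d(-3, 1) + 101 = -128*3/8 + 101 = -48 + 101 = 53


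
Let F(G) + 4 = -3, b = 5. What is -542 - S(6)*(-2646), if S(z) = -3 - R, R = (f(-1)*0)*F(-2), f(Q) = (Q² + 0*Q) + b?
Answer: -8480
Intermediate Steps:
F(G) = -7 (F(G) = -4 - 3 = -7)
f(Q) = 5 + Q² (f(Q) = (Q² + 0*Q) + 5 = (Q² + 0) + 5 = Q² + 5 = 5 + Q²)
R = 0 (R = ((5 + (-1)²)*0)*(-7) = ((5 + 1)*0)*(-7) = (6*0)*(-7) = 0*(-7) = 0)
S(z) = -3 (S(z) = -3 - 1*0 = -3 + 0 = -3)
-542 - S(6)*(-2646) = -542 - (-3)*(-2646) = -542 - 1*7938 = -542 - 7938 = -8480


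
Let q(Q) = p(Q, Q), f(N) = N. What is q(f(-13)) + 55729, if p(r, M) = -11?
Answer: 55718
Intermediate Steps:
q(Q) = -11
q(f(-13)) + 55729 = -11 + 55729 = 55718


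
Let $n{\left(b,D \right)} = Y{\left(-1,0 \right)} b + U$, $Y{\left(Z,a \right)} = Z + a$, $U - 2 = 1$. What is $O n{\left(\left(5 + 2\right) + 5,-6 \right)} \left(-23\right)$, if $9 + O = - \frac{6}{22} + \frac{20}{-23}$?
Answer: $- \frac{23094}{11} \approx -2099.5$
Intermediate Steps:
$U = 3$ ($U = 2 + 1 = 3$)
$O = - \frac{2566}{253}$ ($O = -9 + \left(- \frac{6}{22} + \frac{20}{-23}\right) = -9 + \left(\left(-6\right) \frac{1}{22} + 20 \left(- \frac{1}{23}\right)\right) = -9 - \frac{289}{253} = - \frac{2566}{253} \approx -10.142$)
$n{\left(b,D \right)} = 3 - b$ ($n{\left(b,D \right)} = \left(-1 + 0\right) b + 3 = - b + 3 = 3 - b$)
$O n{\left(\left(5 + 2\right) + 5,-6 \right)} \left(-23\right) = - \frac{2566 \left(3 - \left(\left(5 + 2\right) + 5\right)\right)}{253} \left(-23\right) = - \frac{2566 \left(3 - \left(7 + 5\right)\right)}{253} \left(-23\right) = - \frac{2566 \left(3 - 12\right)}{253} \left(-23\right) = \left(- \frac{2566}{253}\right) \left(-9\right) \left(-23\right) = \frac{23094}{253} \left(-23\right) = - \frac{23094}{11}$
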